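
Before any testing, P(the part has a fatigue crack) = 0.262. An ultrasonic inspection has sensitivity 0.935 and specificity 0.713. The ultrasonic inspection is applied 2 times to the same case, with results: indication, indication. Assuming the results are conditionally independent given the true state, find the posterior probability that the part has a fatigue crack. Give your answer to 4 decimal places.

Let H be the event that the part has a fatigue crack; start with P(H) = 0.262. P('indication'|H) = 0.935, P('indication'|¬H) = 0.287.
Update on result 1 ('indication'): P(H) ← 0.935·0.2620 / (0.935·0.2620 + 0.287·0.7380) = 0.24497/0.45678 = 0.5363.
Update on result 2 ('indication'): P(H) ← 0.935·0.5363 / (0.935·0.5363 + 0.287·0.4637) = 0.50144/0.63452 = 0.7903.

Posterior P(H) ≈ 0.7903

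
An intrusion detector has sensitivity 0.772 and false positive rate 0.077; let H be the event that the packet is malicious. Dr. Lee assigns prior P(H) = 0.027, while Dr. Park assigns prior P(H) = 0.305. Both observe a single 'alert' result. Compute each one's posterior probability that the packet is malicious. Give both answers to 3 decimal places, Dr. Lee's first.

The likelihood ratio for an 'alert' result is 0.772/0.077 = 10.026.
Dr. Lee: prior odds 0.027/0.973 = 0.027749; posterior odds 0.27821; posterior probability 0.218.
Dr. Park: prior odds 0.305/0.695 = 0.43885; posterior odds 4.3999; posterior probability 0.815.

Dr. Lee: 0.218; Dr. Park: 0.815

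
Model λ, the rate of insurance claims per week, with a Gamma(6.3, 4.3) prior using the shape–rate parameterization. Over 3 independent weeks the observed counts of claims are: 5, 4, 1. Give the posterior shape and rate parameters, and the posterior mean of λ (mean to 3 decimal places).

Posterior: Gamma(shape=16.3, rate=7.3); mean ≈ 2.233

Total count ∑xᵢ = 10 over n = 3 weeks.
Gamma is conjugate to the Poisson likelihood: posterior is Gamma(shape = 6.3+10 = 16.3, rate = 4.3+3 = 7.3).
Posterior mean = shape/rate = 16.3/7.3 = 2.233.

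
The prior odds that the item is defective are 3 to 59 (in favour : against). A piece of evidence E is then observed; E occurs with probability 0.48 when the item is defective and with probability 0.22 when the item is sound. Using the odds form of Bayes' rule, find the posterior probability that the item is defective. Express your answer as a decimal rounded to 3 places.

Posterior probability ≈ 0.100

Prior odds = 3/59 = 0.050847. In log-odds, ln(0.050847) = -2.9789.
Add log likelihood ratio: ln(2.1818) = 0.78016.
Posterior log-odds = -2.1988, so posterior odds = exp(-2.1988) = 0.11094. Converting, P(H|E) = 0.11094/1.1109 = 0.100.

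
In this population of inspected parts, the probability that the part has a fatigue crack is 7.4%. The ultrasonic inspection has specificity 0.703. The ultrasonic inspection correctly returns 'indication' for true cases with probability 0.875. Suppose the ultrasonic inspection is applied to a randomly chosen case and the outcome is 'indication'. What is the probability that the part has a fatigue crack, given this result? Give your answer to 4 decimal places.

Write H for 'the part has a fatigue crack'. Prior odds H:¬H = 0.074/0.926 = 0.079914. For the 'indication' outcome, the likelihood ratio is 0.875/0.297 = 2.9461.
Posterior odds = 0.079914 × 2.9461 = 0.23544, so P(H|E) = 0.23544/(1+0.23544) = 0.1906.

P(H | E) ≈ 0.1906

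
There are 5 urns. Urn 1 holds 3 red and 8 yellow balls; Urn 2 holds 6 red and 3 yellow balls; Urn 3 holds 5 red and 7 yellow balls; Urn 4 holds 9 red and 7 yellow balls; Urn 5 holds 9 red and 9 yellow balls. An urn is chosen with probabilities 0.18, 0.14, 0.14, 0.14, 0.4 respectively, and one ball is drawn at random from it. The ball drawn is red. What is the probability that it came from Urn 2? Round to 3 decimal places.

Posterior probability ≈ 0.195

Tabulate prior·likelihood by source: [1] prior 0.18, lik 0.2727, product 0.04909; [2] prior 0.14, lik 0.6667, product 0.09333; [3] prior 0.14, lik 0.4167, product 0.05833; [4] prior 0.14, lik 0.5625, product 0.07875; [5] prior 0.4, lik 0.5, product 0.2000.
Normalizing constant = 0.47951; the posterior for Urn 2 is its product over the sum, 0.09333/0.47951 = 0.195.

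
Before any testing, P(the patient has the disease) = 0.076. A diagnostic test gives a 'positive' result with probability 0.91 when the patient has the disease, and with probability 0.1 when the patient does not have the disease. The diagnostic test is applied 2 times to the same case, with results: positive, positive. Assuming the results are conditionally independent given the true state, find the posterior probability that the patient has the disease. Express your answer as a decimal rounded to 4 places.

Let H be the event that the patient has the disease; start with P(H) = 0.076. P('positive'|H) = 0.91, P('positive'|¬H) = 0.1.
Update on result 1 ('positive'): P(H) ← 0.91·0.0760 / (0.91·0.0760 + 0.1·0.9240) = 0.069160/0.16156 = 0.4281.
Update on result 2 ('positive'): P(H) ← 0.91·0.4281 / (0.91·0.4281 + 0.1·0.5719) = 0.38955/0.44674 = 0.8720.

Posterior P(H) ≈ 0.8720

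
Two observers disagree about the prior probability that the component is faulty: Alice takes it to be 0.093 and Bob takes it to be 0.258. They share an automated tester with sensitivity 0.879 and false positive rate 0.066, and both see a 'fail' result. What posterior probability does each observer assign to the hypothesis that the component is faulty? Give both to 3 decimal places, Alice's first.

Alice: 0.577; Bob: 0.822

The likelihood ratio for a 'fail' result is 0.879/0.066 = 13.318.
Alice: prior odds 0.093/0.907 = 0.10254; posterior odds 1.3656; posterior probability 0.577.
Bob: prior odds 0.258/0.742 = 0.34771; posterior odds 4.6309; posterior probability 0.822.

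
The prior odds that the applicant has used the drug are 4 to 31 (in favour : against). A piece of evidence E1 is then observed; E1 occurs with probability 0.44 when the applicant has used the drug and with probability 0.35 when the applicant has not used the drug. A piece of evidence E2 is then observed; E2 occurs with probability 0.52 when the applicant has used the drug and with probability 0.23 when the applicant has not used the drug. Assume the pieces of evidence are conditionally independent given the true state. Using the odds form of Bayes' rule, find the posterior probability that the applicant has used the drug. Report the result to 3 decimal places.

Posterior probability ≈ 0.268

Prior odds = 4/31 = 0.12903. In log-odds, ln(0.12903) = -2.0477.
Add log likelihood ratios: ln(1.2571) + ln(2.2609) = 1.0446.
Posterior log-odds = -1.0031, so posterior odds = exp(-1.0031) = 0.36674. Converting, P(H|E) = 0.36674/1.3667 = 0.268.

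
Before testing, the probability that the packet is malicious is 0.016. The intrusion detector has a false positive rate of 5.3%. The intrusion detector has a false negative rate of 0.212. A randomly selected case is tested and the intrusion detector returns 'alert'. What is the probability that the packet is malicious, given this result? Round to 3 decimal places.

Let H be the event that the packet is malicious. P(H) = 0.016, so P(¬H) = 0.984. With E the 'alert' result, P(E|H) = 0.788 and P(E|¬H) = 0.053.
P(E) = 0.788·0.016 + 0.053·0.984 = 0.012608 + 0.052152 = 0.064760.
By Bayes' theorem, P(H|E) = 0.012608 / 0.064760 = 0.195.

P(H | E) ≈ 0.195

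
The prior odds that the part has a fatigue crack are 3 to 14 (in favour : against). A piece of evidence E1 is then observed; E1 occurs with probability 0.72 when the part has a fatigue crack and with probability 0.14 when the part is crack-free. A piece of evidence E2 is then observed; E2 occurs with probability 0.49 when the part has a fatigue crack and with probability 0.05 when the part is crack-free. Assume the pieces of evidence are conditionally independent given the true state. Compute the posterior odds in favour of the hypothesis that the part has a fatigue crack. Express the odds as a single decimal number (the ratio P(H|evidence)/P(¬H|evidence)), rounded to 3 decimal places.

Posterior odds ≈ 10.800

Prior odds = 3/14 = 0.21429. In log-odds, ln(0.21429) = -1.5404.
Add log likelihood ratios: ln(5.1429) + ln(9.8000) = 3.9200.
Posterior log-odds = 2.3795, so posterior odds = exp(2.3795) = 10.800.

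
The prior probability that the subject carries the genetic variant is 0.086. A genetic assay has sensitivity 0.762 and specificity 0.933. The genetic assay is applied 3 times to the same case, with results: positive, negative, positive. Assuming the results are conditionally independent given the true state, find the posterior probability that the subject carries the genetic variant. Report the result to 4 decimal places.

Posterior P(H) ≈ 0.7564

Let H be the event that the subject carries the genetic variant; start with P(H) = 0.086. P('positive'|H) = 0.762, P('positive'|¬H) = 0.067.
Update on result 1 ('positive'): P(H) ← 0.762·0.0860 / (0.762·0.0860 + 0.067·0.9140) = 0.065532/0.12677 = 0.5169.
Update on result 2 ('negative'): P(H) ← 0.238·0.5169 / (0.238·0.5169 + 0.933·0.4831) = 0.12303/0.57373 = 0.2144.
Update on result 3 ('positive'): P(H) ← 0.762·0.2144 / (0.762·0.2144 + 0.067·0.7856) = 0.16340/0.21604 = 0.7564.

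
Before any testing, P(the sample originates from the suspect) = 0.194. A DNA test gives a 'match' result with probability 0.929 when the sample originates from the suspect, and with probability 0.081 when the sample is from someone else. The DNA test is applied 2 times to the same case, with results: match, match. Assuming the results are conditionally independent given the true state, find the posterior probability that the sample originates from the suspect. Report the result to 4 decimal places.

Let H be the event that the sample originates from the suspect; start with P(H) = 0.194. P('match'|H) = 0.929, P('match'|¬H) = 0.081.
Update on result 1 ('match'): P(H) ← 0.929·0.1940 / (0.929·0.1940 + 0.081·0.8060) = 0.18023/0.24551 = 0.7341.
Update on result 2 ('match'): P(H) ← 0.929·0.7341 / (0.929·0.7341 + 0.081·0.2659) = 0.68196/0.70350 = 0.9694.

Posterior P(H) ≈ 0.9694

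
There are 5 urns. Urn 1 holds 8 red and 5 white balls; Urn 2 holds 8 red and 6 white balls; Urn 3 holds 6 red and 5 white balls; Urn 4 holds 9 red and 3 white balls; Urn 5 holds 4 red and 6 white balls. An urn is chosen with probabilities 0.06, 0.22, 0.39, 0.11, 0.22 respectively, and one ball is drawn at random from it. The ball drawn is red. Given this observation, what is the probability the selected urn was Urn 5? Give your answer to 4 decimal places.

Posterior probability ≈ 0.1612

Tabulate prior·likelihood by source: [1] prior 0.06, lik 0.6154, product 0.03692; [2] prior 0.22, lik 0.5714, product 0.1257; [3] prior 0.39, lik 0.5455, product 0.2127; [4] prior 0.11, lik 0.75, product 0.08250; [5] prior 0.22, lik 0.4, product 0.08800.
Normalizing constant = 0.54586; the posterior for Urn 5 is its product over the sum, 0.08800/0.54586 = 0.1612.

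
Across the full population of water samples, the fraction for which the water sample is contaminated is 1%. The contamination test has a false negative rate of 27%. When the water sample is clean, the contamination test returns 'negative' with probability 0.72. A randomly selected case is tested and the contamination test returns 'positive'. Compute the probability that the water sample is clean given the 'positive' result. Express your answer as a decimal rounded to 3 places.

P(¬H | E) ≈ 0.974

Write H for 'the water sample is contaminated'. Prior odds H:¬H = 0.01/0.99 = 0.010101. For the 'positive' outcome, the likelihood ratio is 0.73/0.28 = 2.6071.
Posterior odds = 0.010101 × 2.6071 = 0.026335, so P(H|E) = 0.026335/(1+0.026335) = 0.026. Then P(¬H|E) = 1 − 0.026 = 0.974.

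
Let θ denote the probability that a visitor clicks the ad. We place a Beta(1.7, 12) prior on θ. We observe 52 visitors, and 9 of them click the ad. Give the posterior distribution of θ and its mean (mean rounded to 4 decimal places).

Posterior: Beta(10.7, 55); mean ≈ 0.1629

The binomial likelihood is conjugate to the Beta prior: with 9 successes and 43 failures, the posterior is Beta(1.7+9, 12+43) = Beta(10.7, 55).
Posterior mean = α/(α+β) = 10.7/65.7 = 0.1629.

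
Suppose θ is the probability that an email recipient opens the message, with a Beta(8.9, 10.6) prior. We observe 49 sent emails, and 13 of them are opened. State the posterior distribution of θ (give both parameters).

Posterior: Beta(21.9, 46.6)

The binomial likelihood is conjugate to the Beta prior: with 13 successes and 36 failures, the posterior is Beta(8.9+13, 10.6+36) = Beta(21.9, 46.6).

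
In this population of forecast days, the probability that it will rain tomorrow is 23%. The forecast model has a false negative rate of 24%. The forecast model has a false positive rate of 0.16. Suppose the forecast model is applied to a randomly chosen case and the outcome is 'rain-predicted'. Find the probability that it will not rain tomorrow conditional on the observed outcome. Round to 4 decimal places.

Let H be the event that it will rain tomorrow. P(H) = 0.23, so P(¬H) = 0.77. With E the 'rain-predicted' result, P(E|H) = 0.76 and P(E|¬H) = 0.16.
P(E) = 0.76·0.23 + 0.16·0.77 = 0.17480 + 0.12320 = 0.29800.
By Bayes' theorem, P(H|E) = 0.17480 / 0.29800 = 0.5866. Hence P(¬H|E) = 1 − 0.5866 = 0.4134.

P(¬H | E) ≈ 0.4134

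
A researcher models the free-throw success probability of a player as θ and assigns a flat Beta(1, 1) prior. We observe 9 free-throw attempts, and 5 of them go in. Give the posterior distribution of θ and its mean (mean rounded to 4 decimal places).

Posterior: Beta(6, 5); mean ≈ 0.5455

Observing 5 successes and 4 failures updates Beta(1, 1) by adding the success and failure counts to the two shape parameters: α = 1+5 = 6, β = 1+4 = 5.
E[θ | data] = 6/(6+5) = 0.5455.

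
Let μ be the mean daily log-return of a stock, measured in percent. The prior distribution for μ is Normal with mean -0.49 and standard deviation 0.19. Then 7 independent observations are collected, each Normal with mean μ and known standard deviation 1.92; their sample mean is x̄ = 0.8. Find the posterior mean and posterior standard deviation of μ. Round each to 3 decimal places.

Posterior mean ≈ -0.407; posterior SD ≈ 0.184

Prior precision 1/τ₀² = 1/0.19² = 27.7008; data precision n/σ² = 7/1.92² = 1.89887.
Posterior precision = 27.7008 + 1.89887 = 29.5997, giving posterior SD = 1/√29.5997 = 0.184.
Posterior mean = (27.7008·-0.49 + 1.89887·0.8) / 29.5997 = -0.407.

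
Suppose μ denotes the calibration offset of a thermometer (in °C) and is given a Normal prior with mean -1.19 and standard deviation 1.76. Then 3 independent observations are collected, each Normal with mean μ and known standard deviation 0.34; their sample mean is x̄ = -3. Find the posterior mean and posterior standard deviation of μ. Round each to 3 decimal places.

With known σ, the Normal prior is conjugate. Weight on the data is w = (n/σ²)/(n/σ² + 1/τ₀²) = 25.9516/(25.9516+0.322831) = 0.98771.
Posterior mean = w·x̄ + (1−w)·μ₀ = 0.98771·-3 + 0.012287·-1.19 = -2.978. Posterior variance = 1/(25.9516+0.322831) = 0.0380599, so SD = 0.195.

Posterior mean ≈ -2.978; posterior SD ≈ 0.195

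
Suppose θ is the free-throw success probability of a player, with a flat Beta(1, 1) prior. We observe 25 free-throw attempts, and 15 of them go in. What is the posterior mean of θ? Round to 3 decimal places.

Posterior mean ≈ 0.593

The binomial likelihood is conjugate to the Beta prior: with 15 successes and 10 failures, the posterior is Beta(1+15, 1+10) = Beta(16, 11).
E[θ | data] = 16/(16+11) = 0.593.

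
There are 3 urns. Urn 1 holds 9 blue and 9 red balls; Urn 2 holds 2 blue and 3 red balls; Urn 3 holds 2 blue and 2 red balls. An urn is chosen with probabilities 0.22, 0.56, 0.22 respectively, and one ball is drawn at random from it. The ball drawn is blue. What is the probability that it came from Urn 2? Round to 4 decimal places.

Posterior probability ≈ 0.5045

P(blue|Urn 1) = 0.5; P(blue|Urn 2) = 0.4; P(blue|Urn 3) = 0.5.
Prior × likelihood for each source: 0.22·0.5=0.1100, 0.56·0.4=0.2240, 0.22·0.5=0.1100. Summing gives P(blue) = 0.44400.
P(Urn 2 | blue) = 0.2240 / 0.44400 = 0.5045.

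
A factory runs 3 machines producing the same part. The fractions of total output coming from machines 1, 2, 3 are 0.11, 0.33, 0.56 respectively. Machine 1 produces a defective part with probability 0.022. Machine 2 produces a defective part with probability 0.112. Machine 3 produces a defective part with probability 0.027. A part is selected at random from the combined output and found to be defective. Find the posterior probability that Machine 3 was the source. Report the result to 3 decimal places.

Posterior probability ≈ 0.277

Tabulate prior·likelihood by source: [1] prior 0.11, lik 0.022, product 0.002420; [2] prior 0.33, lik 0.112, product 0.03696; [3] prior 0.56, lik 0.027, product 0.01512.
Normalizing constant = 0.054500; the posterior for Machine 3 is its product over the sum, 0.01512/0.054500 = 0.277.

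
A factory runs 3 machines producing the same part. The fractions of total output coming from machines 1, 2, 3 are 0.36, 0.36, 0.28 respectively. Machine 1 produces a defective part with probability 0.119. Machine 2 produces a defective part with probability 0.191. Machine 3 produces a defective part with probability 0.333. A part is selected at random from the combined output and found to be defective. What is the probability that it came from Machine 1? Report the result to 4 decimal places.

Posterior probability ≈ 0.2091

Tabulate prior·likelihood by source: [1] prior 0.36, lik 0.119, product 0.04284; [2] prior 0.36, lik 0.191, product 0.06876; [3] prior 0.28, lik 0.333, product 0.09324.
Normalizing constant = 0.20484; the posterior for Machine 1 is its product over the sum, 0.04284/0.20484 = 0.2091.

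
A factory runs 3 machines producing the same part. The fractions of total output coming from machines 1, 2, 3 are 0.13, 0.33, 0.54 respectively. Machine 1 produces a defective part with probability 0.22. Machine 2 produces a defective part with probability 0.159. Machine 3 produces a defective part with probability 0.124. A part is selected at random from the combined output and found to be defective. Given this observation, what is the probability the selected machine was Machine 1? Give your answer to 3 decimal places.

Tabulate prior·likelihood by source: [1] prior 0.13, lik 0.22, product 0.02860; [2] prior 0.33, lik 0.159, product 0.05247; [3] prior 0.54, lik 0.124, product 0.06696.
Normalizing constant = 0.14803; the posterior for Machine 1 is its product over the sum, 0.02860/0.14803 = 0.193.

Posterior probability ≈ 0.193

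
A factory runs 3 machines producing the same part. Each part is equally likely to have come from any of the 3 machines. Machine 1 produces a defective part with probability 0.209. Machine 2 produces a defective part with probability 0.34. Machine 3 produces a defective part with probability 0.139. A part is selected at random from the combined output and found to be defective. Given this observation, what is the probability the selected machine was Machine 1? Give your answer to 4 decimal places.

Posterior probability ≈ 0.3038

Tabulate prior·likelihood by source: [1] prior 0.333333, lik 0.209, product 0.06967; [2] prior 0.333333, lik 0.34, product 0.1133; [3] prior 0.333333, lik 0.139, product 0.04633.
Normalizing constant = 0.22933; the posterior for Machine 1 is its product over the sum, 0.06967/0.22933 = 0.3038.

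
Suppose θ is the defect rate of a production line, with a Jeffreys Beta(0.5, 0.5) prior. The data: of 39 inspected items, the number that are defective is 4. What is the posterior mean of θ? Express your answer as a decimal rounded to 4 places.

Posterior mean ≈ 0.1125

Observing 4 successes and 35 failures updates Beta(0.5, 0.5) by adding the success and failure counts to the two shape parameters: α = 0.5+4 = 4.5, β = 0.5+35 = 35.5.
E[θ | data] = 4.5/(4.5+35.5) = 0.1125.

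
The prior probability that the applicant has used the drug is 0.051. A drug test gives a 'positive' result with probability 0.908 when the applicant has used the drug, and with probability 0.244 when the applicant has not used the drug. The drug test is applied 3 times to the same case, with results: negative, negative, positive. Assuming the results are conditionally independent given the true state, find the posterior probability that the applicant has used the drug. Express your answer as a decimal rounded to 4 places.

Let H be the event that the applicant has used the drug; start with P(H) = 0.051. P('positive'|H) = 0.908, P('positive'|¬H) = 0.244.
Update on result 1 ('negative'): P(H) ← 0.092·0.0510 / (0.092·0.0510 + 0.756·0.9490) = 0.0046920/0.72214 = 0.0065.
Update on result 2 ('negative'): P(H) ← 0.092·0.0065 / (0.092·0.0065 + 0.756·0.9935) = 0.00059776/0.75169 = 0.0008.
Update on result 3 ('positive'): P(H) ← 0.908·0.0008 / (0.908·0.0008 + 0.244·0.9992) = 0.00072207/0.24453 = 0.0030.

Posterior P(H) ≈ 0.0030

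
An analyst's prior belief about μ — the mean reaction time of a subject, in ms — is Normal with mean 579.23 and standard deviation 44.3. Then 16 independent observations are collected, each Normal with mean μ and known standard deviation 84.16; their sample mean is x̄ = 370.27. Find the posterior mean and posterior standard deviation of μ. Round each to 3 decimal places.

Posterior mean ≈ 408.730; posterior SD ≈ 19.005

With known σ, the Normal prior is conjugate. Weight on the data is w = (n/σ²)/(n/σ² + 1/τ₀²) = 0.00225896/(0.00225896+0.00050956) = 0.81595.
Posterior mean = w·x̄ + (1−w)·μ₀ = 0.81595·370.27 + 0.18405·579.23 = 408.730. Posterior variance = 1/(0.00225896+0.00050956) = 361.204, so SD = 19.005.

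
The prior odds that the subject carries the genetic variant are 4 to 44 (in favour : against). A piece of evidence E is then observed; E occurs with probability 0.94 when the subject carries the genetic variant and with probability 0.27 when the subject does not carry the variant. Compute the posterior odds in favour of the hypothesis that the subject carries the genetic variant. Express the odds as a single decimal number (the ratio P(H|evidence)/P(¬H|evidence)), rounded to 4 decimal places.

Posterior odds ≈ 0.3165

Prior odds = 4/44 = 0.090909. In log-odds, ln(0.090909) = -2.3979.
Add log likelihood ratio: ln(3.4815) = 1.2475.
Posterior log-odds = -1.1504, so posterior odds = exp(-1.1504) = 0.31650.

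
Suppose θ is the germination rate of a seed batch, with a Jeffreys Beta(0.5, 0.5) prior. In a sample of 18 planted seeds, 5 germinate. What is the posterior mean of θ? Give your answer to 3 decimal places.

Posterior mean ≈ 0.289

Observing 5 successes and 13 failures updates Beta(0.5, 0.5) by adding the success and failure counts to the two shape parameters: α = 0.5+5 = 5.5, β = 0.5+13 = 13.5.
Posterior mean = α/(α+β) = 5.5/19 = 0.289.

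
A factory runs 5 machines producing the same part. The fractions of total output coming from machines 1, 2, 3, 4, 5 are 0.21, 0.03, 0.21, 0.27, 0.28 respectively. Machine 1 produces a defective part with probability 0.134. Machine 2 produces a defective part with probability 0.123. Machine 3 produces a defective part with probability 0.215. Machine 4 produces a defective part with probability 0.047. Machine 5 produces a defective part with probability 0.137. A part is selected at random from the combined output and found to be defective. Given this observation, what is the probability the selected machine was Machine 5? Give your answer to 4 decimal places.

Posterior probability ≈ 0.2996

P(defective|M1) = 0.134; P(defective|M2) = 0.123; P(defective|M3) = 0.215; P(defective|M4) = 0.047; P(defective|M5) = 0.137.
Prior × likelihood for each source: 0.21·0.134=0.02814, 0.03·0.123=0.003690, 0.21·0.215=0.04515, 0.27·0.047=0.01269, 0.28·0.137=0.03836. Summing gives P(defective) = 0.12803.
P(Machine 5 | defective) = 0.03836 / 0.12803 = 0.2996.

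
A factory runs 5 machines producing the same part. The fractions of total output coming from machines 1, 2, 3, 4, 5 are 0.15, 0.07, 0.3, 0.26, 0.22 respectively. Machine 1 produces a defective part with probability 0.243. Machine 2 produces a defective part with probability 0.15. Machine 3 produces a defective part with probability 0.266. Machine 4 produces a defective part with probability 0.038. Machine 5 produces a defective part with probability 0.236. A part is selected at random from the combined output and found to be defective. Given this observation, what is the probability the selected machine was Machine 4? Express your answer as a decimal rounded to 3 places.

Posterior probability ≈ 0.052

Tabulate prior·likelihood by source: [1] prior 0.15, lik 0.243, product 0.03645; [2] prior 0.07, lik 0.15, product 0.01050; [3] prior 0.3, lik 0.266, product 0.07980; [4] prior 0.26, lik 0.038, product 0.009880; [5] prior 0.22, lik 0.236, product 0.05192.
Normalizing constant = 0.18855; the posterior for Machine 4 is its product over the sum, 0.009880/0.18855 = 0.052.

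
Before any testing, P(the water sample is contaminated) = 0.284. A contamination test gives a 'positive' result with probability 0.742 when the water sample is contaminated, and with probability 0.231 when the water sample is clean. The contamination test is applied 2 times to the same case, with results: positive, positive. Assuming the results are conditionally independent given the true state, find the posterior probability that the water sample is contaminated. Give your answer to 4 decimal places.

Posterior P(H) ≈ 0.8036

Let H be the event that the water sample is contaminated; start with P(H) = 0.284. P('positive'|H) = 0.742, P('positive'|¬H) = 0.231.
Update on result 1 ('positive'): P(H) ← 0.742·0.2840 / (0.742·0.2840 + 0.231·0.7160) = 0.21073/0.37612 = 0.5603.
Update on result 2 ('positive'): P(H) ← 0.742·0.5603 / (0.742·0.5603 + 0.231·0.4397) = 0.41571/0.51729 = 0.8036.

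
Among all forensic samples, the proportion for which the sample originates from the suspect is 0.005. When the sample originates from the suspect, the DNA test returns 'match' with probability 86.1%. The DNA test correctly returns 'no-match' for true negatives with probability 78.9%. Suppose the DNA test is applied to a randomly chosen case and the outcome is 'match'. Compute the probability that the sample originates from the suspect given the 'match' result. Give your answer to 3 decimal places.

P(H | E) ≈ 0.020

Write H for 'the sample originates from the suspect'. Prior odds H:¬H = 0.005/0.995 = 0.0050251. For the 'match' outcome, the likelihood ratio is 0.861/0.211 = 4.0806.
Posterior odds = 0.0050251 × 4.0806 = 0.020505, so P(H|E) = 0.020505/(1+0.020505) = 0.020.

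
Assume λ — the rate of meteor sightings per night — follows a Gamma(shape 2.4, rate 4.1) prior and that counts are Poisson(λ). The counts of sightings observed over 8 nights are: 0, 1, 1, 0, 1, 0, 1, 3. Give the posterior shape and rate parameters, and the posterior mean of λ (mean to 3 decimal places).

Total count ∑xᵢ = 7 over n = 8 nights.
Gamma is conjugate to the Poisson likelihood: posterior is Gamma(shape = 2.4+7 = 9.4, rate = 4.1+8 = 12.1).
E[λ | data] = 9.4/12.1 = 0.777.

Posterior: Gamma(shape=9.4, rate=12.1); mean ≈ 0.777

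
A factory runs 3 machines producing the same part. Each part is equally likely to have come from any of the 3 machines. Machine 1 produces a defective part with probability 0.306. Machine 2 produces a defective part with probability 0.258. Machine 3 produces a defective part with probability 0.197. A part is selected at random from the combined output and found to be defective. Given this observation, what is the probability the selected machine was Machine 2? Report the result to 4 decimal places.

Posterior probability ≈ 0.3390

Tabulate prior·likelihood by source: [1] prior 0.333333, lik 0.306, product 0.1020; [2] prior 0.333333, lik 0.258, product 0.08600; [3] prior 0.333333, lik 0.197, product 0.06567.
Normalizing constant = 0.25367; the posterior for Machine 2 is its product over the sum, 0.08600/0.25367 = 0.3390.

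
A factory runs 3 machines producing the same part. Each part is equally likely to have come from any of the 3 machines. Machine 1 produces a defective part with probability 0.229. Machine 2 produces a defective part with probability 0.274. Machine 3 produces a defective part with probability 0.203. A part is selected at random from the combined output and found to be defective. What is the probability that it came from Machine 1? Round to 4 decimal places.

Posterior probability ≈ 0.3244

P(defective|M1) = 0.229; P(defective|M2) = 0.274; P(defective|M3) = 0.203.
Prior × likelihood for each source: 0.333333·0.229=0.07633, 0.333333·0.274=0.09133, 0.333333·0.203=0.06767. Summing gives P(defective) = 0.23533.
P(Machine 1 | defective) = 0.07633 / 0.23533 = 0.3244.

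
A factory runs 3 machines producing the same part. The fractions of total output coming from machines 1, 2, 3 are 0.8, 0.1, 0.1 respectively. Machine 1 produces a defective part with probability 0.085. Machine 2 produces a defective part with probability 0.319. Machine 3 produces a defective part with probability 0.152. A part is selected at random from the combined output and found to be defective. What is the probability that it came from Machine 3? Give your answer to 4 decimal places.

Posterior probability ≈ 0.1321

Tabulate prior·likelihood by source: [1] prior 0.8, lik 0.085, product 0.06800; [2] prior 0.1, lik 0.319, product 0.03190; [3] prior 0.1, lik 0.152, product 0.01520.
Normalizing constant = 0.11510; the posterior for Machine 3 is its product over the sum, 0.01520/0.11510 = 0.1321.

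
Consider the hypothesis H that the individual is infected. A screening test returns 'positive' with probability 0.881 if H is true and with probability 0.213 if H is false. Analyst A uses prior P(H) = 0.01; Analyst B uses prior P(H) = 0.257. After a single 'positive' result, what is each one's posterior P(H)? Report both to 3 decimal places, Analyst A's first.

P('+'|H) = 0.881, P('+'|¬H) = 0.213.
Analyst A: numerator 0.881·0.01 = 0.0088100; evidence = 0.0088100+0.213·0.99 = 0.21968; posterior = 0.040.
Analyst B: numerator 0.881·0.257 = 0.22642; evidence = 0.22642+0.213·0.743 = 0.38468; posterior = 0.589.

Analyst A: 0.040; Analyst B: 0.589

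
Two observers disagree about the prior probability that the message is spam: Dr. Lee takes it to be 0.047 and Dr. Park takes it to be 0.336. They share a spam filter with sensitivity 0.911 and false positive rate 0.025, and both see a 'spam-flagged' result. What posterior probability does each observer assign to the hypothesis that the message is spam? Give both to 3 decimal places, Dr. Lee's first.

The likelihood ratio for a 'spam-flagged' result is 0.911/0.025 = 36.440.
Dr. Lee: prior odds 0.047/0.953 = 0.049318; posterior odds 1.7971; posterior probability 0.642.
Dr. Park: prior odds 0.336/0.664 = 0.50602; posterior odds 18.440; posterior probability 0.949.

Dr. Lee: 0.642; Dr. Park: 0.949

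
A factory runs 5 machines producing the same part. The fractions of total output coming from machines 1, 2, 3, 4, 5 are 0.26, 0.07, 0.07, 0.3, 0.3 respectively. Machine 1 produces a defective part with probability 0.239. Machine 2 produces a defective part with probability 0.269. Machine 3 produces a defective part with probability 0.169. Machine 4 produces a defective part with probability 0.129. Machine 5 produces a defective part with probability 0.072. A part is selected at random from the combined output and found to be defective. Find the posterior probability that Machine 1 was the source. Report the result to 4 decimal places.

Posterior probability ≈ 0.4059

Tabulate prior·likelihood by source: [1] prior 0.26, lik 0.239, product 0.06214; [2] prior 0.07, lik 0.269, product 0.01883; [3] prior 0.07, lik 0.169, product 0.01183; [4] prior 0.3, lik 0.129, product 0.03870; [5] prior 0.3, lik 0.072, product 0.02160.
Normalizing constant = 0.15310; the posterior for Machine 1 is its product over the sum, 0.06214/0.15310 = 0.4059.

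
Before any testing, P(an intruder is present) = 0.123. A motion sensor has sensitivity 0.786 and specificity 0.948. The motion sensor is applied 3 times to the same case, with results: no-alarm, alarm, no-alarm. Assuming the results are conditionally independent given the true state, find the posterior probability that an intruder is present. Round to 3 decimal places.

With H the event that an intruder is present, the joint likelihood of the observed sequence is P(data|H) = 0.214·0.786·0.214 = 0.035996 and P(data|¬H) = 0.948·0.052·0.948 = 0.046733.
Bayes: P(H|data) = 0.123·0.035996 / (0.123·0.035996 + 0.877·0.046733) = 0.0044275/0.045412 = 0.0975.

Posterior P(H) ≈ 0.097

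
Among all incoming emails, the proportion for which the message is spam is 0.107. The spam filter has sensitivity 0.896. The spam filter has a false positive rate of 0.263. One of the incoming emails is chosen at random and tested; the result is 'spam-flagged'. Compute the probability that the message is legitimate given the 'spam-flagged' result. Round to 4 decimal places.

P(¬H | E) ≈ 0.7101

Let H be the event that the message is spam. P(H) = 0.107, so P(¬H) = 0.893. With E the 'spam-flagged' result, P(E|H) = 0.896 and P(E|¬H) = 0.263.
P(E) = 0.896·0.107 + 0.263·0.893 = 0.095872 + 0.23486 = 0.33073.
By Bayes' theorem, P(H|E) = 0.095872 / 0.33073 = 0.2899. Hence P(¬H|E) = 1 − 0.2899 = 0.7101.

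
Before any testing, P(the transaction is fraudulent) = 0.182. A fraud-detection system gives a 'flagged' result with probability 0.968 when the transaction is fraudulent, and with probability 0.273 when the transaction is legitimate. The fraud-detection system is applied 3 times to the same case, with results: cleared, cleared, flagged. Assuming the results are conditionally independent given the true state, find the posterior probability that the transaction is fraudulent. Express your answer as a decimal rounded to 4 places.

Let H be the event that the transaction is fraudulent; start with P(H) = 0.182. P('flagged'|H) = 0.968, P('flagged'|¬H) = 0.273.
Update on result 1 ('cleared'): P(H) ← 0.032·0.1820 / (0.032·0.1820 + 0.727·0.8180) = 0.0058240/0.60051 = 0.0097.
Update on result 2 ('cleared'): P(H) ← 0.032·0.0097 / (0.032·0.0097 + 0.727·0.9903) = 0.00031035/0.72026 = 0.0004.
Update on result 3 ('flagged'): P(H) ← 0.968·0.0004 / (0.968·0.0004 + 0.273·0.9996) = 0.00041710/0.27330 = 0.0015.

Posterior P(H) ≈ 0.0015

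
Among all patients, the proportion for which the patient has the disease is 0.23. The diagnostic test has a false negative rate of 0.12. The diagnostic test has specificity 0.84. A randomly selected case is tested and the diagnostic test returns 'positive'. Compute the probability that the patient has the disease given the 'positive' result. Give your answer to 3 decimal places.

Let H be the event that the patient has the disease. P(H) = 0.23, so P(¬H) = 0.77. With E the 'positive' result, P(E|H) = 0.88 and P(E|¬H) = 0.16.
P(E) = 0.88·0.23 + 0.16·0.77 = 0.20240 + 0.12320 = 0.32560.
By Bayes' theorem, P(H|E) = 0.20240 / 0.32560 = 0.622.

P(H | E) ≈ 0.622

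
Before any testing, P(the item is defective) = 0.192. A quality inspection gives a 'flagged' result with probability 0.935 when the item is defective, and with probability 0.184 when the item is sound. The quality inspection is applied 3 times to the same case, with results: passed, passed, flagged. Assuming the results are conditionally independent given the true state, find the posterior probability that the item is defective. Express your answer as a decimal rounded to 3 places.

Let H be the event that the item is defective; start with P(H) = 0.192. P('flagged'|H) = 0.935, P('flagged'|¬H) = 0.184.
Update on result 1 ('passed'): P(H) ← 0.065·0.1920 / (0.065·0.1920 + 0.816·0.8080) = 0.012480/0.67181 = 0.0186.
Update on result 2 ('passed'): P(H) ← 0.065·0.0186 / (0.065·0.0186 + 0.816·0.9814) = 0.0012075/0.80205 = 0.0015.
Update on result 3 ('flagged'): P(H) ← 0.935·0.0015 / (0.935·0.0015 + 0.184·0.9985) = 0.0014076/0.18513 = 0.0076.

Posterior P(H) ≈ 0.008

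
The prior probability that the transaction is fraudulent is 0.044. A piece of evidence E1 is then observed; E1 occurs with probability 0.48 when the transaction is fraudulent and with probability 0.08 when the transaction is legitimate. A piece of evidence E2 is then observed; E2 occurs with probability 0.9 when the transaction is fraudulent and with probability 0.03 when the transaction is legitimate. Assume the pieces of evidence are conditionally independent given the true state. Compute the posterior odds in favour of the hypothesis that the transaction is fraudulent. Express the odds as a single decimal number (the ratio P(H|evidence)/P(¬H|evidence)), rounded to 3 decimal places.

Posterior odds ≈ 8.285

Prior odds = 0.044/(1−0.044) = 0.046025. In log-odds, ln(0.046025) = -3.0786.
Add log likelihood ratios: ln(6.0000) + ln(30.000) = 5.1930.
Posterior log-odds = 2.1144, so posterior odds = exp(2.1144) = 8.2845.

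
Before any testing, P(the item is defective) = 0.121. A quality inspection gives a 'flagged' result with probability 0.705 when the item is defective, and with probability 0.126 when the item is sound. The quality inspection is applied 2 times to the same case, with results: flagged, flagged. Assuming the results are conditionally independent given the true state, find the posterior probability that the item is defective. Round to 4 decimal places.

Posterior P(H) ≈ 0.8117

Let H be the event that the item is defective; start with P(H) = 0.121. P('flagged'|H) = 0.705, P('flagged'|¬H) = 0.126.
Update on result 1 ('flagged'): P(H) ← 0.705·0.1210 / (0.705·0.1210 + 0.126·0.8790) = 0.085305/0.19606 = 0.4351.
Update on result 2 ('flagged'): P(H) ← 0.705·0.4351 / (0.705·0.4351 + 0.126·0.5649) = 0.30674/0.37792 = 0.8117.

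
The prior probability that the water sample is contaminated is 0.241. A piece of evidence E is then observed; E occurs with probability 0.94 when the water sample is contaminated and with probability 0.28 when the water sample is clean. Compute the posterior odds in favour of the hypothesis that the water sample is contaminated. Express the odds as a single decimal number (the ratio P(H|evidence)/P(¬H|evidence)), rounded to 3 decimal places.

Posterior odds ≈ 1.066

Prior odds = 0.241/(1−0.241) = 0.31752.
Likelihood ratio for E = 0.94/0.28 = 3.3571.
Posterior odds = prior odds × LR = 1.0660.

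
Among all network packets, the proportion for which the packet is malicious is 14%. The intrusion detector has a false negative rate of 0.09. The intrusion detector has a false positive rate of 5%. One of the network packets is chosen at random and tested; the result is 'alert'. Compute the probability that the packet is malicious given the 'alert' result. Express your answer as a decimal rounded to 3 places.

Write H for 'the packet is malicious'. Prior odds H:¬H = 0.14/0.86 = 0.16279. For the 'alert' outcome, the likelihood ratio is 0.91/0.05 = 18.200.
Posterior odds = 0.16279 × 18.200 = 2.9628, so P(H|E) = 2.9628/(1+2.9628) = 0.748.

P(H | E) ≈ 0.748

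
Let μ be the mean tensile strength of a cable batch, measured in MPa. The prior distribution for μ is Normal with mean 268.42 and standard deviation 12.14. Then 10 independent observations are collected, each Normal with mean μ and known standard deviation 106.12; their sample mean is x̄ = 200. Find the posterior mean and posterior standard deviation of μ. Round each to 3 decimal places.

With known σ, the Normal prior is conjugate. Weight on the data is w = (n/σ²)/(n/σ² + 1/τ₀²) = 0.00088798/(0.00088798+0.00678520) = 0.11573.
Posterior mean = w·x̄ + (1−w)·μ₀ = 0.11573·200 + 0.88427·268.42 = 260.502. Posterior variance = 1/(0.00088798+0.00678520) = 130.324, so SD = 11.416.

Posterior mean ≈ 260.502; posterior SD ≈ 11.416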